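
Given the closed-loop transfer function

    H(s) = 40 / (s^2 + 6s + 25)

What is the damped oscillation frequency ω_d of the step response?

ω_d = 4 rad/s

Comparing s^2 + 6s + 25 to s^2 + 2ζωₙs + ωₙ²: ωₙ = 5 rad/s and ζ = 6/(2·5) = 0.6.
ζωₙ = 6/2 = 3, so ω_d = ωₙ√(1−ζ²) = √(ωₙ² − (ζωₙ)²) = √(25 − 3²) = √16 = 4 rad/s.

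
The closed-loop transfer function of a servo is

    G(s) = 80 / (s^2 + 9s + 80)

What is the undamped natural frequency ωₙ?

ωₙ ≈ 8.944 rad/s

Compare the denominator to the standard form s^2 + 2ζωₙs + ωₙ².
ωₙ² = 80, so ωₙ = √80 ≈ 8.944 rad/s.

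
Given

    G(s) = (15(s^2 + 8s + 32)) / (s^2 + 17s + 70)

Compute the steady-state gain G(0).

G(0) = 48/7 ≈ 6.857

Set s = 0: G(0) = (480) / (70) = 48/7.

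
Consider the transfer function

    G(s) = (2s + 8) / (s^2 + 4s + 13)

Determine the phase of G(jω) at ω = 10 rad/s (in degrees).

At s = j10: numerator = 8 + j20, denominator = -87 + j40.
∠G = ∠num − ∠den = 68.199° − (155.31°) = -87.11°.

∠G(j10) ≈ -87.11°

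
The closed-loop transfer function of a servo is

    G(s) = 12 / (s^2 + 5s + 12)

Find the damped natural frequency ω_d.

Comparing s^2 + 5s + 12 to s^2 + 2ζωₙs + ωₙ²: ωₙ = √12 ≈ 3.464 rad/s and ζ = 5/(2·√12) ≈ 0.7217.
ζωₙ = 5/2 = 2.5, so ω_d = ωₙ√(1−ζ²) = √(ωₙ² − (ζωₙ)²) = √(12 − 2.5²) = √5.75 ≈ 2.398 rad/s.

ω_d ≈ 2.398 rad/s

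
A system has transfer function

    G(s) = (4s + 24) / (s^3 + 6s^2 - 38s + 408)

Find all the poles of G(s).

The poles are the roots of the denominator s^3 + 6s^2 - 38s + 408 = 0.
Trying s = -12: the polynomial evaluates to 0, so (s + 12) is a factor.
Dividing out leaves s^2 - 6s + 34 = 0.
The quadratic formula then gives s = 3 ± 5j.

s = 3 + 5j, 3 - 5j, -12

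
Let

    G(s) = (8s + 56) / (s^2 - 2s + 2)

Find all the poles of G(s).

The poles are the roots of the denominator s^2 - 2s + 2 = 0.
Using the quadratic formula: s = (2 ± √(-4))/2 = 1 ± 1j.

s = 1 ± j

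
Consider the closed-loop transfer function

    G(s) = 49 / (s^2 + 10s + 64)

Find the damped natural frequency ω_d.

ω_d ≈ 6.245 rad/s

Comparing s^2 + 10s + 64 to s^2 + 2ζωₙs + ωₙ²: ωₙ = 8 rad/s and ζ = 10/(2·8) = 0.625.
ζωₙ = 10/2 = 5, so ω_d = ωₙ√(1−ζ²) = √(ωₙ² − (ζωₙ)²) = √(64 − 5²) = √39 ≈ 6.245 rad/s.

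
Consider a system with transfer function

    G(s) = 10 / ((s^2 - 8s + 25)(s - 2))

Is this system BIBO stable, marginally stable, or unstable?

The poles can be read from the denominator factors: s = 4 ± 3j, 2.
Since the pole(s) at s = 4 ± 3j, 2 lie in the right half-plane, the system is unstable.

unstable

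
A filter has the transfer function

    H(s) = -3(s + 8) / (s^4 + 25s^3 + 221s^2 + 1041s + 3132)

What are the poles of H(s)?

s = -2 + 5j, -2 - 5j, -9, -12

The poles are the roots of the denominator s^4 + 25s^3 + 221s^2 + 1041s + 3132 = 0.
Trying s = -9: the polynomial evaluates to 0, so (s + 9) is a factor.
Dividing out leaves s^3 + 16s^2 + 77s + 348 = 0.
This factors further as (s^2 + 4s + 29)(s + 12) = 0.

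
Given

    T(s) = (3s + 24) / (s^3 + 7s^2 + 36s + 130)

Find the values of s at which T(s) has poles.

The poles are the roots of the denominator s^3 + 7s^2 + 36s + 130 = 0.
Trying s = -5: the polynomial evaluates to 0, so (s + 5) is a factor.
Dividing out leaves s^2 + 2s + 26 = 0.
The quadratic formula then gives s = -1 ± 5j.

s = -1 + 5j, -1 - 5j, -5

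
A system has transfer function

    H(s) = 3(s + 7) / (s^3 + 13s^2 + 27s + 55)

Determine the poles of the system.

s = -1 ± 2j, -11

The poles are the roots of the denominator s^3 + 13s^2 + 27s + 55 = 0.
Trying s = -11: the polynomial evaluates to 0, so (s + 11) is a factor.
Dividing out leaves s^2 + 2s + 5 = 0.
The quadratic formula then gives s = -1 ± 2j.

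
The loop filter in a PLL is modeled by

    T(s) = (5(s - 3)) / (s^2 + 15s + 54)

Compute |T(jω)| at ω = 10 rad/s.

Substitute s = j10: numerator = -15 + j50, denominator = -46 + j150.
|T(j10)| = |-15 + j50| / |-46 + j150| = 52.202 / 156.89 ≈ 0.3327.

|T(j10)| ≈ 0.3327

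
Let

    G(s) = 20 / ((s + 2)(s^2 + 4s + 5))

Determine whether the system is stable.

The poles can be read from the denominator factors: s = -2, -2 + j, -2 - j.
Since all poles lie strictly in the left half-plane, the system is stable.

stable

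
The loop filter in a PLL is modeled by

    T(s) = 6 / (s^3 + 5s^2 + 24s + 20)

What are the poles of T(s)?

The poles are the roots of the denominator s^3 + 5s^2 + 24s + 20 = 0.
Trying s = -1: the polynomial evaluates to 0, so (s + 1) is a factor.
Dividing out leaves s^2 + 4s + 20 = 0.
The quadratic formula then gives s = -2 ± 4j.

s = -1, -2 + 4j, -2 - 4j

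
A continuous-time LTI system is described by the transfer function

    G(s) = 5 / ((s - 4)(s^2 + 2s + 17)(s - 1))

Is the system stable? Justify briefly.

The poles can be read from the denominator factors: s = 4, -1 ± 4j, 1.
Since the pole(s) at s = 4, 1 lie in the right half-plane, the system is unstable.

unstable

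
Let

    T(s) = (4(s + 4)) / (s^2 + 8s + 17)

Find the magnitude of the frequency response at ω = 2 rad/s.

Substitute s = j2: numerator = 16 + j8, denominator = 13 + j16.
|T(j2)| = |16 + j8| / |13 + j16| = 17.889 / 20.616 ≈ 0.8677.

|T(j2)| ≈ 0.8677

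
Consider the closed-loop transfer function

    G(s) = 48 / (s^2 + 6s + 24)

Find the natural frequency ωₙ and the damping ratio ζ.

ωₙ ≈ 4.899 rad/s, ζ ≈ 0.6124

Compare the denominator to the standard form s^2 + 2ζωₙs + ωₙ².
ωₙ² = 24, so ωₙ = √24 ≈ 4.899 rad/s.
2ζωₙ = 6, so ζ = 6/(2·√24) ≈ 0.6124.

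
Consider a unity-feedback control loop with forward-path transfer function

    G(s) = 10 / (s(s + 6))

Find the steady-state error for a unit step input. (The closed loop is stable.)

G(s) has one pole at the origin.
This is a Type 1 system; for a step input the steady-state error is zero.

e_ss = 0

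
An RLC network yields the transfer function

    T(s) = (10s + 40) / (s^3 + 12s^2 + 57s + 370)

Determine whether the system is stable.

stable

The denominator s^3 + 12s^2 + 57s + 370 factors as (s^2 + 2s + 37)(s + 10), giving poles at s = -1 + 6j, -1 - 6j, -10.
Since all poles lie strictly in the left half-plane, the system is stable.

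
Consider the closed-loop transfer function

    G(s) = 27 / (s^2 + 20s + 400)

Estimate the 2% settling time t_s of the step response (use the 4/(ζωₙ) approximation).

t_s ≈ 0.4000 s

Comparing s^2 + 20s + 400 to s^2 + 2ζωₙs + ωₙ²: ωₙ = 20 rad/s and ζ = 20/(2·20) = 0.5.
ζωₙ = 20/2 = 10, so t_s ≈ 4/(ζωₙ) = 4/10 = 0.4000 s.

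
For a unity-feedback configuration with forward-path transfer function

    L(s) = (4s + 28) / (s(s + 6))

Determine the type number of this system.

Type 1

The denominator has 1 factor of s at the origin (free integrator), so this is a Type 1 system.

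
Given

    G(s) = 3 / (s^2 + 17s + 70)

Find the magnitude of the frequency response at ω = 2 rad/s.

Substitute s = j2: numerator = 3, denominator = 66 + j34.
|G(j2)| = |3| / |66 + j34| = 3 / 74.243 ≈ 0.04041.

|G(j2)| ≈ 0.04041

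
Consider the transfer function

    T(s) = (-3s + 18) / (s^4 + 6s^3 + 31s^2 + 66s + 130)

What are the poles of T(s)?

The poles are the roots of the denominator s^4 + 6s^3 + 31s^2 + 66s + 130 = 0.
No real roots exist; factor into two real quadratics: (s^2 + 2s + 10)(s^2 + 4s + 13) = 0.
Each quadratic gives a conjugate pair via the quadratic formula.

s = -1 + 3j, -1 - 3j, -2 + 3j, -2 - 3j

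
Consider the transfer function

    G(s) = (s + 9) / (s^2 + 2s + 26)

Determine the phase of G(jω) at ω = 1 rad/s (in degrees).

∠G(j1) ≈ 1.766°

At s = j1: numerator = 9 + j1, denominator = 25 + j2.
∠G = ∠num − ∠den = 6.3402° − (4.5739°) = 1.766°.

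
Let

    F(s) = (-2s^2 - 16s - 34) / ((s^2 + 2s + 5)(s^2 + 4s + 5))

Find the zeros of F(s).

s = -4 ± j

Set the numerator to zero: -2s^2 - 16s - 34 = 0, i.e. -2·(s^2 + 8s + 17) = 0.
Factoring: (s^2 + 8s + 17) = 0.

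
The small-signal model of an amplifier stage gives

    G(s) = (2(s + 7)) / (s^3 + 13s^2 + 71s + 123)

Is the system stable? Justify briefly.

stable

The denominator s^3 + 13s^2 + 71s + 123 factors as (s + 3)(s^2 + 10s + 41), giving poles at s = -3, -5 + 4j, -5 - 4j.
Since all poles lie strictly in the left half-plane, the system is stable.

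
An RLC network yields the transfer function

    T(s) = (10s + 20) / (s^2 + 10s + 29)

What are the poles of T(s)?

s = -5 ± 2j

The poles are the roots of the denominator s^2 + 10s + 29 = 0.
Using the quadratic formula: s = (-10 ± √(-16))/2 = -5 ± 2j.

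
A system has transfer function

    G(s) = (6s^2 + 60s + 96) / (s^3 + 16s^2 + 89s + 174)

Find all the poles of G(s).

s = -5 + 2j, -5 - 2j, -6

The poles are the roots of the denominator s^3 + 16s^2 + 89s + 174 = 0.
Trying s = -6: the polynomial evaluates to 0, so (s + 6) is a factor.
Dividing out leaves s^2 + 10s + 29 = 0.
The quadratic formula then gives s = -5 ± 2j.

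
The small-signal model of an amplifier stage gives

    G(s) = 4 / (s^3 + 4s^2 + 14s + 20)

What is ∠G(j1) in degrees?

∠G(j1) ≈ -39.09°

At s = j1: numerator = 4, denominator = 16 + j13.
∠G = ∠num − ∠den = 0° − (39.094°) = -39.09°.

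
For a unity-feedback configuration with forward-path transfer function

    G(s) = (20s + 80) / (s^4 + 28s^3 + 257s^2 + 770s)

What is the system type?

Type 1

Factor s from the denominator: s^4 + 28s^3 + 257s^2 + 770s = s·(s^3 + 28s^2 + 257s + 770).
There is 1 pole at the origin, so the system is Type 1.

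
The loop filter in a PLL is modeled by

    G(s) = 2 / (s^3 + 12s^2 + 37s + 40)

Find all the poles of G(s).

s = -2 ± j, -8

The poles are the roots of the denominator s^3 + 12s^2 + 37s + 40 = 0.
Trying s = -8: the polynomial evaluates to 0, so (s + 8) is a factor.
Dividing out leaves s^2 + 4s + 5 = 0.
The quadratic formula then gives s = -2 ± 1j.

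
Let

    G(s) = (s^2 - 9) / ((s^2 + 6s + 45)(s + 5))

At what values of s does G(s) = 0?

s = -3, 3

Set the numerator to zero: s^2 - 9 = 0.
Factoring: (s + 3)(s - 3) = 0.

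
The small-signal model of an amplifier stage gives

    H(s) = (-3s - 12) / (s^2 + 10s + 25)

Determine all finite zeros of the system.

Set the numerator to zero: -3s - 12 = 0, i.e. -3·(s + 4) = 0.
So s = -4.

s = -4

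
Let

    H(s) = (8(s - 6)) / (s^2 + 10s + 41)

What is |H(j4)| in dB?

|H(j4)|_dB ≈ 1.75 dB

Substitute s = j4: numerator = -48 + j32, denominator = 25 + j40.
|H(j4)| = |-48 + j32| / |25 + j40| = 57.689 / 47.170 ≈ 1.223.
In decibels: 20·log₁₀(1.223) ≈ 1.75 dB.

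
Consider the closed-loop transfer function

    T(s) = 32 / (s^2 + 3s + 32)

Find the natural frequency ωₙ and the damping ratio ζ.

ωₙ ≈ 5.657 rad/s, ζ ≈ 0.2652

Compare the denominator to the standard form s^2 + 2ζωₙs + ωₙ².
ωₙ² = 32, so ωₙ = √32 ≈ 5.657 rad/s.
2ζωₙ = 3, so ζ = 3/(2·√32) ≈ 0.2652.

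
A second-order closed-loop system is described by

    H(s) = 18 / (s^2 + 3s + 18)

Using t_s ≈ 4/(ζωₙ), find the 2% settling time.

Comparing s^2 + 3s + 18 to s^2 + 2ζωₙs + ωₙ²: ωₙ = √18 ≈ 4.243 rad/s and ζ = 3/(2·√18) ≈ 0.3536.
ζωₙ = 3/2 = 1.5, so t_s ≈ 4/(ζωₙ) = 4/1.5 ≈ 2.667 s.

t_s ≈ 2.667 s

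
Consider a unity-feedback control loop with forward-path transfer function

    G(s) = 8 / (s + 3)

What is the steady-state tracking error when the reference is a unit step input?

e_ss = 0.2727

G(s) has no poles at the origin.
This is a Type 0 system. Kp = lim_{s→0} G(s) = 8/3.
e_ss = 1/(1 + Kp) = 1/(1 + 8/3) = 3/11 ≈ 0.2727.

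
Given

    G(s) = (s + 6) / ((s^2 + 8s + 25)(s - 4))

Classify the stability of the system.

unstable

The poles can be read from the denominator factors: s = -4 ± 3j, 4.
Since the pole(s) at s = 4 lie in the right half-plane, the system is unstable.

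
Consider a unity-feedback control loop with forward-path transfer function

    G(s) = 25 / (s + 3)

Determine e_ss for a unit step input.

e_ss = 0.1071

G(s) has no poles at the origin.
This is a Type 0 system. Kp = lim_{s→0} G(s) = 25/3.
e_ss = 1/(1 + Kp) = 1/(1 + 25/3) = 3/28 ≈ 0.1071.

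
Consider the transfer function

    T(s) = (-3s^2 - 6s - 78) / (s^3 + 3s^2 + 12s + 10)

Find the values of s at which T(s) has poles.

s = -1 ± 3j, -1

The poles are the roots of the denominator s^3 + 3s^2 + 12s + 10 = 0.
Trying s = -1: the polynomial evaluates to 0, so (s + 1) is a factor.
Dividing out leaves s^2 + 2s + 10 = 0.
The quadratic formula then gives s = -1 ± 3j.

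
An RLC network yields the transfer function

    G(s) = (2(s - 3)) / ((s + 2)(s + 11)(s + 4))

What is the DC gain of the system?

G(0) = -3/44 ≈ -0.06818

At s = 0 each factor (s + a) contributes a and each (s^2 + bs + c) contributes c.
G(0) = 2·(-3) / ((2) · (11) · (4)) = -6/88 = -3/44.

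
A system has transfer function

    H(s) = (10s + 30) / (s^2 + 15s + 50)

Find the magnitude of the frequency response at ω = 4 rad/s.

|H(j4)| ≈ 0.7250

Substitute s = j4: numerator = 30 + j40, denominator = 34 + j60.
|H(j4)| = |30 + j40| / |34 + j60| = 50 / 68.964 ≈ 0.7250.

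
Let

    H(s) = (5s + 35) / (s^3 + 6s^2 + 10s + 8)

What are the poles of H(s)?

s = -1 ± j, -4

The poles are the roots of the denominator s^3 + 6s^2 + 10s + 8 = 0.
Trying s = -4: the polynomial evaluates to 0, so (s + 4) is a factor.
Dividing out leaves s^2 + 2s + 2 = 0.
The quadratic formula then gives s = -1 ± 1j.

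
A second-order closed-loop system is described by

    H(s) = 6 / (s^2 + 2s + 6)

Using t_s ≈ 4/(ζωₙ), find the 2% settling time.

t_s ≈ 4 s

Comparing s^2 + 2s + 6 to s^2 + 2ζωₙs + ωₙ²: ωₙ = √6 ≈ 2.449 rad/s and ζ = 2/(2·√6) ≈ 0.4082.
ζωₙ = 2/2 = 1, so t_s ≈ 4/(ζωₙ) = 4/1 = 4 s.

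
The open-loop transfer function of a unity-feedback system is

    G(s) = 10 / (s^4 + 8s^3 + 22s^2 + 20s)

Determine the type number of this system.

Type 1

The denominator has 1 factor of s at the origin (free integrator), so this is a Type 1 system.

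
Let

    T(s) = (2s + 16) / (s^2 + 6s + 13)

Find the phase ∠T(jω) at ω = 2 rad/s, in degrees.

∠T(j2) ≈ -39.09°

At s = j2: numerator = 16 + j4, denominator = 9 + j12.
∠T = ∠num − ∠den = 14.036° − (53.130°) = -39.09°.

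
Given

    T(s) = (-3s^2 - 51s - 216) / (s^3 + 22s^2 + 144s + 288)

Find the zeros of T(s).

s = -9, -8

Set the numerator to zero: -3s^2 - 51s - 216 = 0, i.e. -3·(s^2 + 17s + 72) = 0.
Factoring: (s + 9)(s + 8) = 0.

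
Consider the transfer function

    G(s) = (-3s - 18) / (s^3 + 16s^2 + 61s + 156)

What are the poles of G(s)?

s = -2 + 3j, -2 - 3j, -12

The poles are the roots of the denominator s^3 + 16s^2 + 61s + 156 = 0.
Trying s = -12: the polynomial evaluates to 0, so (s + 12) is a factor.
Dividing out leaves s^2 + 4s + 13 = 0.
The quadratic formula then gives s = -2 ± 3j.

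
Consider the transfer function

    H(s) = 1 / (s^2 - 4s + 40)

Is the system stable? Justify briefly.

The denominator s^2 - 4s + 40 factors as (s^2 - 4s + 40), giving poles at s = 2 + 6j, 2 - 6j.
Since the pole(s) at s = 2 + 6j, 2 - 6j lie in the right half-plane, the system is unstable.

unstable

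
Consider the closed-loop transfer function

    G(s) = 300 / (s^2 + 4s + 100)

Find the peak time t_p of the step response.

t_p ≈ 0.3206 s

Comparing s^2 + 4s + 100 to s^2 + 2ζωₙs + ωₙ²: ωₙ = 10 rad/s and ζ = 4/(2·10) = 0.2.
ζωₙ = 4/2 = 2, so ω_d = ωₙ√(1−ζ²) = √(ωₙ² − (ζωₙ)²) = √(100 − 2²) = √96 ≈ 9.798 rad/s.
t_p = π/ω_d = π/9.798 ≈ 0.3206 s.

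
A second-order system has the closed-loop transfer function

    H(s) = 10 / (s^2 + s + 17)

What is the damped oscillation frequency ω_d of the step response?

Comparing s^2 + s + 17 to s^2 + 2ζωₙs + ωₙ²: ωₙ = √17 ≈ 4.123 rad/s and ζ = 1/(2·√17) ≈ 0.1213.
ζωₙ = 1/2 = 0.5, so ω_d = ωₙ√(1−ζ²) = √(ωₙ² − (ζωₙ)²) = √(17 − 0.5²) = √16.75 ≈ 4.093 rad/s.

ω_d ≈ 4.093 rad/s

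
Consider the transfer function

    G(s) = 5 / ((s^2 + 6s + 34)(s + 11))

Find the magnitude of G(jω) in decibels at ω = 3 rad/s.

|G(j3)|_dB ≈ -36.9 dB

Substitute s = j3: numerator = 5, denominator = 221 + j273.
|G(j3)| = |5| / |221 + j273| = 5 / 351.24 ≈ 0.01424.
In decibels: 20·log₁₀(0.01424) ≈ -36.9 dB.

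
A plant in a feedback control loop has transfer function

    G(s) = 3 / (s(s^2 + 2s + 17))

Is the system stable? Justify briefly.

marginally stable

The poles can be read from the denominator factors: s = 0, -1 + 4j, -1 - 4j.
Since the simple pole(s) at s = 0 lie on the jω-axis with none in the right half-plane, the system is marginally stable.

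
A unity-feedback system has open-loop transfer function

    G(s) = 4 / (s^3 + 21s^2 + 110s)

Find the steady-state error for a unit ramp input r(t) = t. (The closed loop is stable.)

e_ss = 27.50

G(s) has one pole at the origin.
This is a Type 1 system. Kv = lim_{s→0} s·G(s) = 4/110 = 2/55.
e_ss = 1/Kv = 1/(2/55) = 55/2 ≈ 27.50.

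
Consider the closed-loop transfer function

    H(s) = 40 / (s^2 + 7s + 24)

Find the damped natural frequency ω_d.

Comparing s^2 + 7s + 24 to s^2 + 2ζωₙs + ωₙ²: ωₙ = √24 ≈ 4.899 rad/s and ζ = 7/(2·√24) ≈ 0.7144.
ζωₙ = 7/2 = 3.5, so ω_d = ωₙ√(1−ζ²) = √(ωₙ² − (ζωₙ)²) = √(24 − 3.5²) = √11.75 ≈ 3.428 rad/s.

ω_d ≈ 3.428 rad/s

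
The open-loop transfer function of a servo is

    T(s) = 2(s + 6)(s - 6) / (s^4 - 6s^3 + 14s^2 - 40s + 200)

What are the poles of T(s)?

The poles are the roots of the denominator s^4 - 6s^3 + 14s^2 - 40s + 200 = 0.
No real roots exist; factor into two real quadratics: (s^2 - 8s + 20)(s^2 + 2s + 10) = 0.
Each quadratic gives a conjugate pair via the quadratic formula.

s = 4 ± 2j, -1 ± 3j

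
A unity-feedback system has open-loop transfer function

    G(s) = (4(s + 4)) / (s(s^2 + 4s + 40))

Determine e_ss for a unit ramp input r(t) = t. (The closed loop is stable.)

e_ss = 2.500

G(s) has one pole at the origin.
This is a Type 1 system. Kv = lim_{s→0} s·G(s) = 16/40 = 2/5.
e_ss = 1/Kv = 1/(2/5) = 5/2 ≈ 2.500.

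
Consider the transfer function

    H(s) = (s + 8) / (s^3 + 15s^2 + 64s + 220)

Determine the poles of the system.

The poles are the roots of the denominator s^3 + 15s^2 + 64s + 220 = 0.
Trying s = -11: the polynomial evaluates to 0, so (s + 11) is a factor.
Dividing out leaves s^2 + 4s + 20 = 0.
The quadratic formula then gives s = -2 ± 4j.

s = -2 ± 4j, -11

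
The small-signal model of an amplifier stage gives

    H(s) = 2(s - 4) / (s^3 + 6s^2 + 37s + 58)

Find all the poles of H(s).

The poles are the roots of the denominator s^3 + 6s^2 + 37s + 58 = 0.
Trying s = -2: the polynomial evaluates to 0, so (s + 2) is a factor.
Dividing out leaves s^2 + 4s + 29 = 0.
The quadratic formula then gives s = -2 ± 5j.

s = -2 ± 5j, -2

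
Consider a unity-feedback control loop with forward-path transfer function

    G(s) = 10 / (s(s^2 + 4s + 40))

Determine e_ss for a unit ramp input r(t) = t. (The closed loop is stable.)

G(s) has one pole at the origin.
This is a Type 1 system. Kv = lim_{s→0} s·G(s) = 10/40 = 1/4.
e_ss = 1/Kv = 1/(1/4) = 4.

e_ss = 4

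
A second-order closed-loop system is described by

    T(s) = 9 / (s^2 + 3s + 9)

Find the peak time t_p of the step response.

t_p ≈ 1.209 s

Comparing s^2 + 3s + 9 to s^2 + 2ζωₙs + ωₙ²: ωₙ = 3 rad/s and ζ = 3/(2·3) = 0.5.
ζωₙ = 3/2 = 1.5, so ω_d = ωₙ√(1−ζ²) = √(ωₙ² − (ζωₙ)²) = √(9 − 1.5²) = √6.75 ≈ 2.598 rad/s.
t_p = π/ω_d = π/2.598 ≈ 1.209 s.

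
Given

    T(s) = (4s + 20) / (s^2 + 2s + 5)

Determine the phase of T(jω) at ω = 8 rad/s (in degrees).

At s = j8: numerator = 20 + j32, denominator = -59 + j16.
∠T = ∠num − ∠den = 57.995° − (164.83°) = -106.8°.

∠T(j8) ≈ -106.8°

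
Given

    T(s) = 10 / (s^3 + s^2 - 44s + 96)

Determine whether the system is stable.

unstable

The denominator s^3 + s^2 - 44s + 96 factors as (s - 4)(s - 3)(s + 8), giving poles at s = 4, 3, -8.
Since the pole(s) at s = 4, 3 lie in the right half-plane, the system is unstable.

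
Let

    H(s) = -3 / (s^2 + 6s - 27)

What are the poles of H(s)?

s = -9, 3

The poles are the roots of the denominator s^2 + 6s - 27 = 0.
Factoring: (s + 9)(s - 3) = 0, so s = -9 and s = 3.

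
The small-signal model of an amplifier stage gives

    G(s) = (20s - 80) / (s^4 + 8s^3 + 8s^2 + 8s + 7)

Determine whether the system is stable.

marginally stable

The denominator s^4 + 8s^3 + 8s^2 + 8s + 7 factors as (s^2 + 1)(s + 1)(s + 7), giving poles at s = j, -j, -1, -7.
Since the simple pole(s) at s = j, -j lie on the jω-axis with none in the right half-plane, the system is marginally stable.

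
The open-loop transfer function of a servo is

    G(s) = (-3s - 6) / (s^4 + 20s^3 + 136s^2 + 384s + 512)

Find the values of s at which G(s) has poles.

The poles are the roots of the denominator s^4 + 20s^3 + 136s^2 + 384s + 512 = 0.
Trying s = -8: the polynomial evaluates to 0, so (s + 8) is a factor.
Dividing out leaves s^3 + 12s^2 + 40s + 64 = 0.
This factors further as (s^2 + 4s + 8)(s + 8) = 0.

s = -2 ± 2j, -8, -8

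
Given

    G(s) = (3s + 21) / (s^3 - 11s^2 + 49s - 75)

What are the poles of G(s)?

The poles are the roots of the denominator s^3 - 11s^2 + 49s - 75 = 0.
Trying s = 3: the polynomial evaluates to 0, so (s - 3) is a factor.
Dividing out leaves s^2 - 8s + 25 = 0.
The quadratic formula then gives s = 4 ± 3j.

s = 4 + 3j, 4 - 3j, 3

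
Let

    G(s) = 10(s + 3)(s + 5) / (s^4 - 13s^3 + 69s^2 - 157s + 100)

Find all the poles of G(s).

s = 4 + 3j, 4 - 3j, 4, 1

The poles are the roots of the denominator s^4 - 13s^3 + 69s^2 - 157s + 100 = 0.
Trying s = 4: the polynomial evaluates to 0, so (s - 4) is a factor.
Dividing out leaves s^3 - 9s^2 + 33s - 25 = 0.
This factors further as (s^2 - 8s + 25)(s - 1) = 0.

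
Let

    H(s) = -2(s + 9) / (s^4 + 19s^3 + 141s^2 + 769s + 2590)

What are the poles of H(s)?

s = -10, -7, -1 ± 6j

The poles are the roots of the denominator s^4 + 19s^3 + 141s^2 + 769s + 2590 = 0.
Trying s = -10: the polynomial evaluates to 0, so (s + 10) is a factor.
Dividing out leaves s^3 + 9s^2 + 51s + 259 = 0.
This factors further as (s + 7)(s^2 + 2s + 37) = 0.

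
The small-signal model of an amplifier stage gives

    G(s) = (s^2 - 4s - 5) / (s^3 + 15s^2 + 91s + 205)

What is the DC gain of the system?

G(0) = -1/41 ≈ -0.02439

Set s = 0: G(0) = (-5) / (205) = -1/41.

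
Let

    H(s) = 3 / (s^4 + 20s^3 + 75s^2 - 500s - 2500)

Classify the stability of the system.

unstable

The denominator s^4 + 20s^3 + 75s^2 - 500s - 2500 factors as (s + 10)^2(s + 5)(s - 5), giving poles at s = -10, -5, 5, -10.
Since the pole(s) at s = 5 lie in the right half-plane, the system is unstable.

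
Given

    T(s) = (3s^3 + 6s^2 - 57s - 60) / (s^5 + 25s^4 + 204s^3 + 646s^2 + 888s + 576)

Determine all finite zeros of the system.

Set the numerator to zero: 3s^3 + 6s^2 - 57s - 60 = 0, i.e. 3·(s^3 + 2s^2 - 19s - 20) = 0.
Factoring: (s + 5)(s + 1)(s - 4) = 0.

s = -5, -1, 4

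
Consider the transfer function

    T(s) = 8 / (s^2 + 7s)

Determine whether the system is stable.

marginally stable

The denominator s^2 + 7s factors as s(s + 7), giving poles at s = 0, -7.
Since the simple pole(s) at s = 0 lie on the jω-axis with none in the right half-plane, the system is marginally stable.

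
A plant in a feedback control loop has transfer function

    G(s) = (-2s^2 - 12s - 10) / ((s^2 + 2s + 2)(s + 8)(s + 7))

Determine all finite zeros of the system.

s = -5, -1

Set the numerator to zero: -2s^2 - 12s - 10 = 0, i.e. -2·(s^2 + 6s + 5) = 0.
Factoring: (s + 5)(s + 1) = 0.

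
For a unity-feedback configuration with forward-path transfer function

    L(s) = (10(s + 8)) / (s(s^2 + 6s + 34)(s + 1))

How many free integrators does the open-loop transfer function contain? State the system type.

Type 1

The denominator has 1 factor of s at the origin (free integrator), so this is a Type 1 system.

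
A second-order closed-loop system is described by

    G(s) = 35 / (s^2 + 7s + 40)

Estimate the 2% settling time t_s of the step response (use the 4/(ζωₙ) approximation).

t_s ≈ 1.143 s

Comparing s^2 + 7s + 40 to s^2 + 2ζωₙs + ωₙ²: ωₙ = √40 ≈ 6.325 rad/s and ζ = 7/(2·√40) ≈ 0.5534.
ζωₙ = 7/2 = 3.5, so t_s ≈ 4/(ζωₙ) = 4/3.5 ≈ 1.143 s.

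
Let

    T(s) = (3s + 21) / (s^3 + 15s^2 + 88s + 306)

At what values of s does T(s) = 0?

s = -7

Set the numerator to zero: 3s + 21 = 0, i.e. 3·(s + 7) = 0.
So s = -7.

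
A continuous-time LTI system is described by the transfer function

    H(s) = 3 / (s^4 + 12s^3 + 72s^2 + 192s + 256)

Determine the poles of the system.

The poles are the roots of the denominator s^4 + 12s^3 + 72s^2 + 192s + 256 = 0.
No real roots exist; factor into two real quadratics: (s^2 + 8s + 32)(s^2 + 4s + 8) = 0.
Each quadratic gives a conjugate pair via the quadratic formula.

s = -4 + 4j, -4 - 4j, -2 + 2j, -2 - 2j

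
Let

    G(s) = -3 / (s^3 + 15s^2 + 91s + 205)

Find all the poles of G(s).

s = -5, -5 ± 4j

The poles are the roots of the denominator s^3 + 15s^2 + 91s + 205 = 0.
Trying s = -5: the polynomial evaluates to 0, so (s + 5) is a factor.
Dividing out leaves s^2 + 10s + 41 = 0.
The quadratic formula then gives s = -5 ± 4j.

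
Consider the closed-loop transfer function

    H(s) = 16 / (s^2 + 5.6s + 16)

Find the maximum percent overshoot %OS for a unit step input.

%OS ≈ 4.60%

Comparing s^2 + 5.6s + 16 to s^2 + 2ζωₙs + ωₙ²: ωₙ = 4 rad/s and ζ = 5.6/(2·4) = 0.7.
%OS = 100·exp(−πζ/√(1−ζ²)) = 100·exp(−π·0.7/√(1−0.7²)) ≈ 4.60%.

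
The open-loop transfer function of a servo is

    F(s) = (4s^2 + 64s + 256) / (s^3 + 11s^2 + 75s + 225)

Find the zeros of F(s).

s = -8, -8

Set the numerator to zero: 4s^2 + 64s + 256 = 0, i.e. 4·(s^2 + 16s + 64) = 0.
Factoring: (s + 8)^2 = 0.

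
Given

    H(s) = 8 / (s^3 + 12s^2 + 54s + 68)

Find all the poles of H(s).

The poles are the roots of the denominator s^3 + 12s^2 + 54s + 68 = 0.
Trying s = -2: the polynomial evaluates to 0, so (s + 2) is a factor.
Dividing out leaves s^2 + 10s + 34 = 0.
The quadratic formula then gives s = -5 ± 3j.

s = -5 + 3j, -5 - 3j, -2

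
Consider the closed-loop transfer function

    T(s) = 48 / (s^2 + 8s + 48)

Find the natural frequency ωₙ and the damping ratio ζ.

ωₙ ≈ 6.928 rad/s, ζ ≈ 0.5774

Compare the denominator to the standard form s^2 + 2ζωₙs + ωₙ².
ωₙ² = 48, so ωₙ = √48 ≈ 6.928 rad/s.
2ζωₙ = 8, so ζ = 8/(2·√48) ≈ 0.5774.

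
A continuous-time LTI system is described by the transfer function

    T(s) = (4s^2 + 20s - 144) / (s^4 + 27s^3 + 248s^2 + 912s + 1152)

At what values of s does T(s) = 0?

s = 4, -9

Set the numerator to zero: 4s^2 + 20s - 144 = 0, i.e. 4·(s^2 + 5s - 36) = 0.
Factoring: (s - 4)(s + 9) = 0.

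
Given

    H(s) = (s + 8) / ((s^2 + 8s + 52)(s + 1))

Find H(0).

H(0) = 2/13 ≈ 0.1538

At s = 0 each factor (s + a) contributes a and each (s^2 + bs + c) contributes c.
H(0) = 1·(8) / ((52) · (1)) = 8/52 = 2/13.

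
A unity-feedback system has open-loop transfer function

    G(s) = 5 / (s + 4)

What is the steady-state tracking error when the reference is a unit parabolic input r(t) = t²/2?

G(s) has no poles at the origin.
This is a Type 0 system; Ka = lim_{s→0} s^2·G(s) = 0, so the steady-state error for a parabola input is infinite.

e_ss = ∞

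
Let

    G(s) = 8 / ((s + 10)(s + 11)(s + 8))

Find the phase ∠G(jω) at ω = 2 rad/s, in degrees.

At s = j2: numerator = 8, denominator = 764 + j548.
∠G = ∠num − ∠den = 0° − (35.651°) = -35.65°.

∠G(j2) ≈ -35.65°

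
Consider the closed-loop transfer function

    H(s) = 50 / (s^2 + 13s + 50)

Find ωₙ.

ωₙ ≈ 7.071 rad/s

Compare the denominator to the standard form s^2 + 2ζωₙs + ωₙ².
ωₙ² = 50, so ωₙ = √50 ≈ 7.071 rad/s.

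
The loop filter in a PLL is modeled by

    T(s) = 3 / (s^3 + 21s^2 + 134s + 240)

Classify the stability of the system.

stable

The denominator s^3 + 21s^2 + 134s + 240 factors as (s + 10)(s + 3)(s + 8), giving poles at s = -10, -3, -8.
Since all poles lie strictly in the left half-plane, the system is stable.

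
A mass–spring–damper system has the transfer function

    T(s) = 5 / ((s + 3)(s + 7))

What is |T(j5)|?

|T(j5)| ≈ 0.09968

Substitute s = j5: numerator = 5, denominator = -4 + j50.
|T(j5)| = |5| / |-4 + j50| = 5 / 50.160 ≈ 0.09968.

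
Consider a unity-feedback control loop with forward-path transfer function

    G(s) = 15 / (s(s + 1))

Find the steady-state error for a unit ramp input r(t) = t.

e_ss = 0.06667

G(s) has one pole at the origin.
This is a Type 1 system. Kv = lim_{s→0} s·G(s) = 15/1.
e_ss = 1/Kv = 1/(15) = 1/15 ≈ 0.06667.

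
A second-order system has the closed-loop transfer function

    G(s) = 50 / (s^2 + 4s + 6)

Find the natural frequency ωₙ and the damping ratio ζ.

ωₙ ≈ 2.449 rad/s, ζ ≈ 0.8165

Compare the denominator to the standard form s^2 + 2ζωₙs + ωₙ².
ωₙ² = 6, so ωₙ = √6 ≈ 2.449 rad/s.
2ζωₙ = 4, so ζ = 4/(2·√6) ≈ 0.8165.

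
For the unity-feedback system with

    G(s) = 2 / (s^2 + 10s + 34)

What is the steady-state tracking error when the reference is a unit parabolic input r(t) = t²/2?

G(s) has no poles at the origin.
This is a Type 0 system; Ka = lim_{s→0} s^2·G(s) = 0, so the steady-state error for a parabola input is infinite.

e_ss = ∞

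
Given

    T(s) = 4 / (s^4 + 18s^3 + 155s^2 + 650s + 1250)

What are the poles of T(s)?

s = -5 + 5j, -5 - 5j, -4 + 3j, -4 - 3j

The poles are the roots of the denominator s^4 + 18s^3 + 155s^2 + 650s + 1250 = 0.
No real roots exist; factor into two real quadratics: (s^2 + 10s + 50)(s^2 + 8s + 25) = 0.
Each quadratic gives a conjugate pair via the quadratic formula.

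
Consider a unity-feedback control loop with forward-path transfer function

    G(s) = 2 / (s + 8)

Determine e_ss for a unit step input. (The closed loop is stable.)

G(s) has no poles at the origin.
This is a Type 0 system. Kp = lim_{s→0} G(s) = 2/8 = 1/4.
e_ss = 1/(1 + Kp) = 1/(1 + 1/4) = 4/5 ≈ 0.8000.

e_ss = 0.8000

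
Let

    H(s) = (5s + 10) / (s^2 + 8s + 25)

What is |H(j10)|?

|H(j10)| ≈ 0.4650

Substitute s = j10: numerator = 10 + j50, denominator = -75 + j80.
|H(j10)| = |10 + j50| / |-75 + j80| = 50.990 / 109.66 ≈ 0.4650.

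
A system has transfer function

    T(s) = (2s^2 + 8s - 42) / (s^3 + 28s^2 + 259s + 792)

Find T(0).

T(0) = -7/132 ≈ -0.05303

Set s = 0: T(0) = (-42) / (792) = -7/132.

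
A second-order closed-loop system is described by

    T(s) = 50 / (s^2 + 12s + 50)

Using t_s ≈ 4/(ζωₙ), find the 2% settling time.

Comparing s^2 + 12s + 50 to s^2 + 2ζωₙs + ωₙ²: ωₙ = √50 ≈ 7.071 rad/s and ζ = 12/(2·√50) ≈ 0.8485.
ζωₙ = 12/2 = 6, so t_s ≈ 4/(ζωₙ) = 4/6 ≈ 0.6667 s.

t_s ≈ 0.6667 s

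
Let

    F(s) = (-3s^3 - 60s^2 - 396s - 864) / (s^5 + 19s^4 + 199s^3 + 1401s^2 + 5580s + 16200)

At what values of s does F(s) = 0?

s = -6, -6, -8

Set the numerator to zero: -3s^3 - 60s^2 - 396s - 864 = 0, i.e. -3·(s^3 + 20s^2 + 132s + 288) = 0.
Factoring: (s + 6)^2(s + 8) = 0.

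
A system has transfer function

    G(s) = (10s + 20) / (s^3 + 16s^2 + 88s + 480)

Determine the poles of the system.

The poles are the roots of the denominator s^3 + 16s^2 + 88s + 480 = 0.
Trying s = -12: the polynomial evaluates to 0, so (s + 12) is a factor.
Dividing out leaves s^2 + 4s + 40 = 0.
The quadratic formula then gives s = -2 ± 6j.

s = -2 + 6j, -2 - 6j, -12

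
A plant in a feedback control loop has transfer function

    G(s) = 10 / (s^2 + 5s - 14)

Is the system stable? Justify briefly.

The denominator s^2 + 5s - 14 factors as (s - 2)(s + 7), giving poles at s = 2, -7.
Since the pole(s) at s = 2 lie in the right half-plane, the system is unstable.

unstable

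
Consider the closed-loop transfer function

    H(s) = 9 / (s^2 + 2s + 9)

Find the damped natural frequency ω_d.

Comparing s^2 + 2s + 9 to s^2 + 2ζωₙs + ωₙ²: ωₙ = 3 rad/s and ζ = 2/(2·3) ≈ 0.3333.
ζωₙ = 2/2 = 1, so ω_d = ωₙ√(1−ζ²) = √(ωₙ² − (ζωₙ)²) = √(9 − 1²) = √8 ≈ 2.828 rad/s.

ω_d ≈ 2.828 rad/s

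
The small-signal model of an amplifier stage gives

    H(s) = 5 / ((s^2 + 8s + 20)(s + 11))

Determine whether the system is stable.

stable

The poles can be read from the denominator factors: s = -4 + 2j, -4 - 2j, -11.
Since all poles lie strictly in the left half-plane, the system is stable.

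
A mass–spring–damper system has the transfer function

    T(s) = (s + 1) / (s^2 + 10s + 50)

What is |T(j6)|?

Substitute s = j6: numerator = 1 + j6, denominator = 14 + j60.
|T(j6)| = |1 + j6| / |14 + j60| = 6.0828 / 61.612 ≈ 0.09873.

|T(j6)| ≈ 0.09873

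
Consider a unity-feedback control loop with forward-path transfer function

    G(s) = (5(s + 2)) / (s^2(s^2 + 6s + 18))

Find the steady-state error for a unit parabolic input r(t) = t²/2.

e_ss = 1.800

G(s) has 2 poles at the origin.
This is a Type 2 system. Ka = lim_{s→0} s^2·G(s) = 10/18 = 5/9.
e_ss = 1/Ka = 1/(5/9) = 9/5 ≈ 1.800.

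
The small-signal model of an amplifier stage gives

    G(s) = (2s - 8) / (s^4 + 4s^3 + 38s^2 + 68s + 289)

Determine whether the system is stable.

The denominator s^4 + 4s^3 + 38s^2 + 68s + 289 factors as (s^2 + 2s + 17)(s^2 + 2s + 17), giving poles at s = -1 + 4j, -1 - 4j, -1 + 4j, -1 - 4j.
Since all poles lie strictly in the left half-plane, the system is stable.

stable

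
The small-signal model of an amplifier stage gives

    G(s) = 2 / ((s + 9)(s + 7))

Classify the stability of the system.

The poles can be read from the denominator factors: s = -9, -7.
Since all poles lie strictly in the left half-plane, the system is stable.

stable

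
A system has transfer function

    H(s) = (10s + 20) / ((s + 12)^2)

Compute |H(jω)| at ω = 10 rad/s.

Substitute s = j10: numerator = 20 + j100, denominator = 44 + j240.
|H(j10)| = |20 + j100| / |44 + j240| = 101.98 / 244 ≈ 0.4180.

|H(j10)| ≈ 0.4180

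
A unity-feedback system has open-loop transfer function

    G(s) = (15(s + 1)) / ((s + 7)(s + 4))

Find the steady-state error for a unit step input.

e_ss = 0.6512

G(s) has no poles at the origin.
This is a Type 0 system. Kp = lim_{s→0} G(s) = 15/28.
e_ss = 1/(1 + Kp) = 1/(1 + 15/28) = 28/43 ≈ 0.6512.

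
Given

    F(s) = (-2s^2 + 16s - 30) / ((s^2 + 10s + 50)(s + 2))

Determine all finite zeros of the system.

s = 5, 3

Set the numerator to zero: -2s^2 + 16s - 30 = 0, i.e. -2·(s^2 - 8s + 15) = 0.
Factoring: (s - 5)(s - 3) = 0.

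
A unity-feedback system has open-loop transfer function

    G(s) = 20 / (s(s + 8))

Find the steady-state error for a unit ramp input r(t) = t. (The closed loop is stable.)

G(s) has one pole at the origin.
This is a Type 1 system. Kv = lim_{s→0} s·G(s) = 20/8 = 5/2.
e_ss = 1/Kv = 1/(5/2) = 2/5 ≈ 0.4000.

e_ss = 0.4000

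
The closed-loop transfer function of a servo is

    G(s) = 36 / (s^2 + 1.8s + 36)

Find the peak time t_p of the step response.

t_p ≈ 0.5296 s

Comparing s^2 + 1.8s + 36 to s^2 + 2ζωₙs + ωₙ²: ωₙ = 6 rad/s and ζ = 1.8/(2·6) = 0.15.
ζωₙ = 1.8/2 = 0.9, so ω_d = ωₙ√(1−ζ²) = √(ωₙ² − (ζωₙ)²) = √(36 − 0.9²) = √35.19 ≈ 5.932 rad/s.
t_p = π/ω_d = π/5.932 ≈ 0.5296 s.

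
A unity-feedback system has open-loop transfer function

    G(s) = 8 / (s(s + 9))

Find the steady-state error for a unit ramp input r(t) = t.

G(s) has one pole at the origin.
This is a Type 1 system. Kv = lim_{s→0} s·G(s) = 8/9.
e_ss = 1/Kv = 1/(8/9) = 9/8 ≈ 1.125.

e_ss = 1.125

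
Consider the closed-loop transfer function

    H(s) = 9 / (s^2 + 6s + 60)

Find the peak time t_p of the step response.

t_p ≈ 0.4399 s

Comparing s^2 + 6s + 60 to s^2 + 2ζωₙs + ωₙ²: ωₙ = √60 ≈ 7.746 rad/s and ζ = 6/(2·√60) ≈ 0.3873.
ζωₙ = 6/2 = 3, so ω_d = ωₙ√(1−ζ²) = √(ωₙ² − (ζωₙ)²) = √(60 − 3²) = √51 ≈ 7.141 rad/s.
t_p = π/ω_d = π/7.141 ≈ 0.4399 s.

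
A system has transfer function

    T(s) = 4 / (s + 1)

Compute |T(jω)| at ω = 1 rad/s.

Substitute s = j1: numerator = 4, denominator = 1 + j1.
|T(j1)| = |4| / |1 + j1| = 4 / 1.4142 ≈ 2.828.

|T(j1)| ≈ 2.828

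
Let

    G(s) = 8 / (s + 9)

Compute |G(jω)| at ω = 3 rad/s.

|G(j3)| ≈ 0.8433

Substitute s = j3: numerator = 8, denominator = 9 + j3.
|G(j3)| = |8| / |9 + j3| = 8 / 9.4868 ≈ 0.8433.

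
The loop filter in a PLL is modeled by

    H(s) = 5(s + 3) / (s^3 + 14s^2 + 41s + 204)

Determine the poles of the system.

The poles are the roots of the denominator s^3 + 14s^2 + 41s + 204 = 0.
Trying s = -12: the polynomial evaluates to 0, so (s + 12) is a factor.
Dividing out leaves s^2 + 2s + 17 = 0.
The quadratic formula then gives s = -1 ± 4j.

s = -1 + 4j, -1 - 4j, -12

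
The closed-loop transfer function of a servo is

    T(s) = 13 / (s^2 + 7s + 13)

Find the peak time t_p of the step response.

t_p ≈ 3.628 s

Comparing s^2 + 7s + 13 to s^2 + 2ζωₙs + ωₙ²: ωₙ = √13 ≈ 3.606 rad/s and ζ = 7/(2·√13) ≈ 0.9707.
ζωₙ = 7/2 = 3.5, so ω_d = ωₙ√(1−ζ²) = √(ωₙ² − (ζωₙ)²) = √(13 − 3.5²) = √0.75 ≈ 0.8660 rad/s.
t_p = π/ω_d = π/0.8660 ≈ 3.628 s.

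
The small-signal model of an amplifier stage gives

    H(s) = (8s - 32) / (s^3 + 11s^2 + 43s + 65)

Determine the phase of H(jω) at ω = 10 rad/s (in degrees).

At s = j10: numerator = -32 + j80, denominator = -1035 - j570.
∠H = ∠num − ∠den = 111.80° − (-151.16°) = 263.0°, which wraps to -97.04°.

∠H(j10) ≈ -97.04°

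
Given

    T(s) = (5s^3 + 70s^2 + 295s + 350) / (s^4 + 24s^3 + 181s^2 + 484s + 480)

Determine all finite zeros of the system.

Set the numerator to zero: 5s^3 + 70s^2 + 295s + 350 = 0, i.e. 5·(s^3 + 14s^2 + 59s + 70) = 0.
Factoring: (s + 5)(s + 2)(s + 7) = 0.

s = -5, -2, -7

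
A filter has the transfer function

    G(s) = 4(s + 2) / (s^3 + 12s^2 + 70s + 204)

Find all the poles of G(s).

The poles are the roots of the denominator s^3 + 12s^2 + 70s + 204 = 0.
Trying s = -6: the polynomial evaluates to 0, so (s + 6) is a factor.
Dividing out leaves s^2 + 6s + 34 = 0.
The quadratic formula then gives s = -3 ± 5j.

s = -3 ± 5j, -6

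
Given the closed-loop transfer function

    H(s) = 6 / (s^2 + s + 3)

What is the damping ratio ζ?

ζ ≈ 0.2887

Compare the denominator to the standard form s^2 + 2ζωₙs + ωₙ².
ωₙ² = 3, so ωₙ = √3 ≈ 1.732 rad/s.
2ζωₙ = 1, so ζ = 1/(2·√3) ≈ 0.2887.
With ζ = 0.2887 the response is underdamped.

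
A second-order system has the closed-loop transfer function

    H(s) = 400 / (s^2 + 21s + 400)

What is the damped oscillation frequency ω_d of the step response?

Comparing s^2 + 21s + 400 to s^2 + 2ζωₙs + ωₙ²: ωₙ = 20 rad/s and ζ = 21/(2·20) = 0.525.
ζωₙ = 21/2 = 10.5, so ω_d = ωₙ√(1−ζ²) = √(ωₙ² − (ζωₙ)²) = √(400 − 10.5²) = √289.75 ≈ 17.02 rad/s.

ω_d ≈ 17.02 rad/s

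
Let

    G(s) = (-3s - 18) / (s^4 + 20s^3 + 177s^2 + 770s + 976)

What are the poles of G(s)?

s = -5 ± 6j, -2, -8

The poles are the roots of the denominator s^4 + 20s^3 + 177s^2 + 770s + 976 = 0.
Trying s = -2: the polynomial evaluates to 0, so (s + 2) is a factor.
Dividing out leaves s^3 + 18s^2 + 141s + 488 = 0.
This factors further as (s^2 + 10s + 61)(s + 8) = 0.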